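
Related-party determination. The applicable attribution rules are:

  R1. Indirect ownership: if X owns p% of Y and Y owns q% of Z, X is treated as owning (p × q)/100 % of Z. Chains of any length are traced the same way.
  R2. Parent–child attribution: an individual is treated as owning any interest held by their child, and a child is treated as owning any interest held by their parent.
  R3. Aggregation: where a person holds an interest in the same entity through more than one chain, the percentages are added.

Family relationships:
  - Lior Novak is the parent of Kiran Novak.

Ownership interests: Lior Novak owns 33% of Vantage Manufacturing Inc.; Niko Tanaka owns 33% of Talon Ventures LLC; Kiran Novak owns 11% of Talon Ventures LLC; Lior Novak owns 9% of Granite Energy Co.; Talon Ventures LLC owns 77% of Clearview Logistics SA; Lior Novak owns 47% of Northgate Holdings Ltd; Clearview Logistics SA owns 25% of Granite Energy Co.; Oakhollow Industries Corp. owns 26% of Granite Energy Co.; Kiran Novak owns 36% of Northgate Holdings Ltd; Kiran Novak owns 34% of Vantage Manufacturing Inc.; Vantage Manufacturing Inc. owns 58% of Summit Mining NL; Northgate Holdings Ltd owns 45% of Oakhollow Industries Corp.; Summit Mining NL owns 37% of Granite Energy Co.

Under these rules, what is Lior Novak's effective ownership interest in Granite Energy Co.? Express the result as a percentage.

35.2067%

By parent–child attribution (R2), Lior Novak is treated as also owning Kiran Novak's interest in Northgate Holdings Ltd, giving 47% + 36% = 83%.
By parent–child attribution (R2), Lior Novak is treated as also owning Kiran Novak's interest in Vantage Manufacturing Inc, giving 33% + 34% = 67%.
By parent–child attribution (R2), Lior Novak is treated as owning Kiran Novak's 11% interest in Talon Ventures LLC.
Chain via Northgate Holdings Ltd → Oakhollow Industries Corp. (R1): 83% × 45% × 26% = 9.711% of Granite Energy Co.
Chain via Vantage Manufacturing Inc. → Summit Mining NL (R1): 67% × 58% × 37% = 14.3782% of Granite Energy Co.
Direct interest in Granite Energy Co: 9%.
Chain via Talon Ventures LLC → Clearview Logistics SA (R1): 11% × 77% × 25% = 2.1175% of Granite Energy Co.
Aggregating (R3): 9.711% + 14.3782% + 9% + 2.1175% = 35.2067%.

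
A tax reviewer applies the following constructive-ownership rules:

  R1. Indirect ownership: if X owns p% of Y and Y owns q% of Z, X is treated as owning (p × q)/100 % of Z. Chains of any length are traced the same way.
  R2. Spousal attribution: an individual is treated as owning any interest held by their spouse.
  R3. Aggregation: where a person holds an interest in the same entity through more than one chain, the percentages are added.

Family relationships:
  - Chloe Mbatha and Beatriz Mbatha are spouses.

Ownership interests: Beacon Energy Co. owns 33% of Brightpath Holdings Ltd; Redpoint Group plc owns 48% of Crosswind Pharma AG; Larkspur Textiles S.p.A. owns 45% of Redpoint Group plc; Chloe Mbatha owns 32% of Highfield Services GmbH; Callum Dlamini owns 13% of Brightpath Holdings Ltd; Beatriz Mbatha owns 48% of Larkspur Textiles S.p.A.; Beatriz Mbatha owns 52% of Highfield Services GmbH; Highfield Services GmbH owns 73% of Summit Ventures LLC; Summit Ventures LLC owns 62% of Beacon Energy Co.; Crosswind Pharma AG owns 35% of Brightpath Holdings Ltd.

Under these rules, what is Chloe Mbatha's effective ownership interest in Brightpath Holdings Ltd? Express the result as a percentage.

By spousal attribution (R2), Chloe Mbatha is treated as also owning Beatriz Mbatha's interest in Highfield Services GmbH, giving 32% + 52% = 84%.
By spousal attribution (R2), Chloe Mbatha is treated as owning Beatriz Mbatha's 48% interest in Larkspur Textiles S.p.A.
Chain via Highfield Services GmbH → Summit Ventures LLC → Beacon Energy Co. (R1): 84% × 73% × 62% × 33% = 12.546072% of Brightpath Holdings Ltd.
Chain via Larkspur Textiles S.p.A. → Redpoint Group plc → Crosswind Pharma AG (R1): 48% × 45% × 48% × 35% = 3.6288% of Brightpath Holdings Ltd.
Aggregating (R3): 12.546072% + 3.6288% = 16.174872%.

16.174872%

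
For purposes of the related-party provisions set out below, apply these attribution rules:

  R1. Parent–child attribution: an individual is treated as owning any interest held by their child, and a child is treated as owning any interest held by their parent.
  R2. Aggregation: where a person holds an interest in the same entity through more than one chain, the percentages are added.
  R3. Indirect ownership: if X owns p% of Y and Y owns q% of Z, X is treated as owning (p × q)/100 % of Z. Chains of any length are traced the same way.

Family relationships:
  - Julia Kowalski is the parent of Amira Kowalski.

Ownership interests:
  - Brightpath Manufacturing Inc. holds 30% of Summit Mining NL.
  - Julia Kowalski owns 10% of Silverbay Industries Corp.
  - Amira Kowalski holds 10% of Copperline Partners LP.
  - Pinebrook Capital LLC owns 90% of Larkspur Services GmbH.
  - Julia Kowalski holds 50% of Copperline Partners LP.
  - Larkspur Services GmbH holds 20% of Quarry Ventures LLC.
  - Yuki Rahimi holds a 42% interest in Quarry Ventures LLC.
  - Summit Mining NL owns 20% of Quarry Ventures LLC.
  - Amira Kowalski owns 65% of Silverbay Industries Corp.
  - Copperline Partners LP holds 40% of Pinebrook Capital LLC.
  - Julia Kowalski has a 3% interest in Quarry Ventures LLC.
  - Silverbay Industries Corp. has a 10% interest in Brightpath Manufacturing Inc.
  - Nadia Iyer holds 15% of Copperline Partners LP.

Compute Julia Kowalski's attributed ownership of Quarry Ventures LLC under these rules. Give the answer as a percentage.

7.77%

By parent–child attribution (R1), Julia Kowalski is treated as also owning Amira Kowalski's interest in Silverbay Industries Corp, giving 10% + 65% = 75%.
By parent–child attribution (R1), Julia Kowalski is treated as also owning Amira Kowalski's interest in Copperline Partners LP, giving 50% + 10% = 60%.
Chain via Silverbay Industries Corp. → Brightpath Manufacturing Inc. → Summit Mining NL (R3): 75% × 10% × 30% × 20% = 0.45% of Quarry Ventures LLC.
Chain via Copperline Partners LP → Pinebrook Capital LLC → Larkspur Services GmbH (R3): 60% × 40% × 90% × 20% = 4.32% of Quarry Ventures LLC.
Direct interest in Quarry Ventures LLC: 3%.
Aggregating (R2): 0.45% + 4.32% + 3% = 7.77%.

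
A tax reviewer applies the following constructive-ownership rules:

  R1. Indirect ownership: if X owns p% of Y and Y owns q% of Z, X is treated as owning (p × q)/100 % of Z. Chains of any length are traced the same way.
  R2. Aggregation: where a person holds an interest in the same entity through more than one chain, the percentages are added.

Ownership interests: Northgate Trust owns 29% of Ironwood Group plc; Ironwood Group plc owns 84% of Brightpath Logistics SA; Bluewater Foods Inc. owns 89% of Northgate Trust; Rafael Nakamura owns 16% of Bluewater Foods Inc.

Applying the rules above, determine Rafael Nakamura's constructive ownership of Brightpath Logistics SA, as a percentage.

Chain via Bluewater Foods Inc. → Northgate Trust → Ironwood Group plc (R1): 16% × 89% × 29% × 84% = 3.468864% of Brightpath Logistics SA.

3.468864%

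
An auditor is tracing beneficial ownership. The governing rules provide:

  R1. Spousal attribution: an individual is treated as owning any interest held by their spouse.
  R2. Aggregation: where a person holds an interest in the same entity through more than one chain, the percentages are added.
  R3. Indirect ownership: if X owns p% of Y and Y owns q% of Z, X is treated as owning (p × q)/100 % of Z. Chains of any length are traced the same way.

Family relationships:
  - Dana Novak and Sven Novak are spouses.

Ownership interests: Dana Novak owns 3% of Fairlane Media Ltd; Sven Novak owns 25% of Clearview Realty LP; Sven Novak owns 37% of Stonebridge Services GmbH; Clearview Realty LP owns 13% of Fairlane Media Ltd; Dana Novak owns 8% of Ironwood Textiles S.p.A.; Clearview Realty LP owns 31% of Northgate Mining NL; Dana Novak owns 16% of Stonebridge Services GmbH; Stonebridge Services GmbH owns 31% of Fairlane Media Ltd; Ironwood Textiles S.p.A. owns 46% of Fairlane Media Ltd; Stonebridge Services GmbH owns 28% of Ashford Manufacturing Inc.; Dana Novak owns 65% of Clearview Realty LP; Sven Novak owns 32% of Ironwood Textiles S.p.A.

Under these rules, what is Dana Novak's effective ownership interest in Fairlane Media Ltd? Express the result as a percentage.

49.53%

By spousal attribution (R1), Dana Novak is treated as also owning Sven Novak's interest in Stonebridge Services GmbH, giving 16% + 37% = 53%.
By spousal attribution (R1), Dana Novak is treated as also owning Sven Novak's interest in Ironwood Textiles S.p.A, giving 8% + 32% = 40%.
By spousal attribution (R1), Dana Novak is treated as also owning Sven Novak's interest in Clearview Realty LP, giving 65% + 25% = 90%.
Chain via Stonebridge Services GmbH (R3): 53% × 31% = 16.43% of Fairlane Media Ltd.
Chain via Ironwood Textiles S.p.A. (R3): 40% × 46% = 18.4% of Fairlane Media Ltd.
Chain via Clearview Realty LP (R3): 90% × 13% = 11.7% of Fairlane Media Ltd.
Direct interest in Fairlane Media Ltd: 3%.
Aggregating (R2): 16.43% + 18.4% + 11.7% + 3% = 49.53%.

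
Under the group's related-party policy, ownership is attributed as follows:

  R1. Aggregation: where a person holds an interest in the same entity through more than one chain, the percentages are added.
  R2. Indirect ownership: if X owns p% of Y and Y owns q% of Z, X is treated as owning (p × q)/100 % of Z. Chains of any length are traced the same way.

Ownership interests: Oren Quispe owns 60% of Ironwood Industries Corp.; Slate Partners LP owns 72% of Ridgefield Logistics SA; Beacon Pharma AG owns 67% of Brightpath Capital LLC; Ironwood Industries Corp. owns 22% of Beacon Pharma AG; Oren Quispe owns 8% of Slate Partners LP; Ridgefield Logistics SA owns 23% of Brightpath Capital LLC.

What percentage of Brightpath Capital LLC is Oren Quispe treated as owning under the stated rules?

Chain via Ironwood Industries Corp. → Beacon Pharma AG (R2): 60% × 22% × 67% = 8.844% of Brightpath Capital LLC.
Chain via Slate Partners LP → Ridgefield Logistics SA (R2): 8% × 72% × 23% = 1.3248% of Brightpath Capital LLC.
Aggregating (R1): 8.844% + 1.3248% = 10.1688%.

10.1688%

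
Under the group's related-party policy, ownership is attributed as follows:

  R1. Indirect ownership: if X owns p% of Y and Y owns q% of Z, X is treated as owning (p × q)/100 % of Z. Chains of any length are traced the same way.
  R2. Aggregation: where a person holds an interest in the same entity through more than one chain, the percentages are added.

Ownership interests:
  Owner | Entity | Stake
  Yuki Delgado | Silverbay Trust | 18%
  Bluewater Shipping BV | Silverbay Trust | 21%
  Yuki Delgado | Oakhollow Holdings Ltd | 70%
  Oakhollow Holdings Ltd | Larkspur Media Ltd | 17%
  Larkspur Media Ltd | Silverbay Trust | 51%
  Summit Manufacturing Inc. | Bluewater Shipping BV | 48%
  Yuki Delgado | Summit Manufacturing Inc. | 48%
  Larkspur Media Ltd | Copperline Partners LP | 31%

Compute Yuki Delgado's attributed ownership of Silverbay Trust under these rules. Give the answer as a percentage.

28.9074%

Chain via Summit Manufacturing Inc. → Bluewater Shipping BV (R1): 48% × 48% × 21% = 4.8384% of Silverbay Trust.
Chain via Oakhollow Holdings Ltd → Larkspur Media Ltd (R1): 70% × 17% × 51% = 6.069% of Silverbay Trust.
Direct interest in Silverbay Trust: 18%.
Aggregating (R2): 4.8384% + 6.069% + 18% = 28.9074%.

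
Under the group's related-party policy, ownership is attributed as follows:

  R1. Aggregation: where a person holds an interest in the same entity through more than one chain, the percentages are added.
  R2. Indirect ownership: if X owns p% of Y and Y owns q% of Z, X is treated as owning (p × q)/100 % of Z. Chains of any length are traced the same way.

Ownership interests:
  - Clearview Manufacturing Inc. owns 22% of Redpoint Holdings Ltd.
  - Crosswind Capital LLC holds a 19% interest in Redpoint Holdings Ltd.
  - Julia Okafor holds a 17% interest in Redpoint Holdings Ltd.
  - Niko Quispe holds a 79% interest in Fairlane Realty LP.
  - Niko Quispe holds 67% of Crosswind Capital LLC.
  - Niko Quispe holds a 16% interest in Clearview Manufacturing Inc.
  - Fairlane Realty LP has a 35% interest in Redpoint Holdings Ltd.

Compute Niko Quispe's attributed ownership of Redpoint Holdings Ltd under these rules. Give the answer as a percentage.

Chain via Clearview Manufacturing Inc. (R2): 16% × 22% = 3.52% of Redpoint Holdings Ltd.
Chain via Fairlane Realty LP (R2): 79% × 35% = 27.65% of Redpoint Holdings Ltd.
Chain via Crosswind Capital LLC (R2): 67% × 19% = 12.73% of Redpoint Holdings Ltd.
Aggregating (R1): 3.52% + 27.65% + 12.73% = 43.9%.

43.9%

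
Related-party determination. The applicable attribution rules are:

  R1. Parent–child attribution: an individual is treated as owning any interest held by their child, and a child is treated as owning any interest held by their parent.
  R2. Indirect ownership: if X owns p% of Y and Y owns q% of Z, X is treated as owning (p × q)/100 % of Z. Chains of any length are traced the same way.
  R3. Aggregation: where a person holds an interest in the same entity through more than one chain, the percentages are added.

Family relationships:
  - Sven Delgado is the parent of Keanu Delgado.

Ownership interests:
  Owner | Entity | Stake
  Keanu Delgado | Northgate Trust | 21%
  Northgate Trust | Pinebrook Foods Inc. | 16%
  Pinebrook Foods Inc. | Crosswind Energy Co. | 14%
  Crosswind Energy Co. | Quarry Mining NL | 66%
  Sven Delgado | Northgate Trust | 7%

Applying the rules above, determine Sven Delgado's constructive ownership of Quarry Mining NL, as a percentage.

0.413952%

By parent–child attribution (R1), Sven Delgado is treated as also owning Keanu Delgado's interest in Northgate Trust, giving 7% + 21% = 28%.
Chain via Northgate Trust → Pinebrook Foods Inc. → Crosswind Energy Co. (R2): 28% × 16% × 14% × 66% = 0.413952% of Quarry Mining NL.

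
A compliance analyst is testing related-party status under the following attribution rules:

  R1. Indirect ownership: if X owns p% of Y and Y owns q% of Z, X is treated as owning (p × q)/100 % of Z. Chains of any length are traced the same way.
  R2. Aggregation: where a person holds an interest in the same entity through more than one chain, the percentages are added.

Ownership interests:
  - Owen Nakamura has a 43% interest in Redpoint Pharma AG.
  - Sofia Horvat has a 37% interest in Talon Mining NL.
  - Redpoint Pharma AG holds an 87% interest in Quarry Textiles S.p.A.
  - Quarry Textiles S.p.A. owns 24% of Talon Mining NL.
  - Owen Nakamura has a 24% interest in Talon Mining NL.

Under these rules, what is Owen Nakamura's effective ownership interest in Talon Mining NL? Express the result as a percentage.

Chain via Redpoint Pharma AG → Quarry Textiles S.p.A. (R1): 43% × 87% × 24% = 8.9784% of Talon Mining NL.
Direct interest in Talon Mining NL: 24%.
Aggregating (R2): 8.9784% + 24% = 32.9784%.

32.9784%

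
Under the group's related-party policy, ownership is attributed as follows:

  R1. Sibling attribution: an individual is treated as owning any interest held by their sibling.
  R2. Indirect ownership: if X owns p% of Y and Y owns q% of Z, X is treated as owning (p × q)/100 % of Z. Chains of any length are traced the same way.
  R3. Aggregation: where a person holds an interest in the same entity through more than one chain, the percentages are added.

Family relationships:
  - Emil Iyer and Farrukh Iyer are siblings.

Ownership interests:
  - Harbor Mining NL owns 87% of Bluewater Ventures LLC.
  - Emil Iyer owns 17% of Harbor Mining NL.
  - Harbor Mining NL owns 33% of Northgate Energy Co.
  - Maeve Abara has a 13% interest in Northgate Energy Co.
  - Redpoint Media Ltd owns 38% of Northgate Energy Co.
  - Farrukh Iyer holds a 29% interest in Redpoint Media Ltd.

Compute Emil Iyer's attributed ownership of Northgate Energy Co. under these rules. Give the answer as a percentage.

16.63%

By sibling attribution (R1), Emil Iyer is treated as owning Farrukh Iyer's 29% interest in Redpoint Media Ltd.
Chain via Harbor Mining NL (R2): 17% × 33% = 5.61% of Northgate Energy Co.
Chain via Redpoint Media Ltd (R2): 29% × 38% = 11.02% of Northgate Energy Co.
Aggregating (R3): 5.61% + 11.02% = 16.63%.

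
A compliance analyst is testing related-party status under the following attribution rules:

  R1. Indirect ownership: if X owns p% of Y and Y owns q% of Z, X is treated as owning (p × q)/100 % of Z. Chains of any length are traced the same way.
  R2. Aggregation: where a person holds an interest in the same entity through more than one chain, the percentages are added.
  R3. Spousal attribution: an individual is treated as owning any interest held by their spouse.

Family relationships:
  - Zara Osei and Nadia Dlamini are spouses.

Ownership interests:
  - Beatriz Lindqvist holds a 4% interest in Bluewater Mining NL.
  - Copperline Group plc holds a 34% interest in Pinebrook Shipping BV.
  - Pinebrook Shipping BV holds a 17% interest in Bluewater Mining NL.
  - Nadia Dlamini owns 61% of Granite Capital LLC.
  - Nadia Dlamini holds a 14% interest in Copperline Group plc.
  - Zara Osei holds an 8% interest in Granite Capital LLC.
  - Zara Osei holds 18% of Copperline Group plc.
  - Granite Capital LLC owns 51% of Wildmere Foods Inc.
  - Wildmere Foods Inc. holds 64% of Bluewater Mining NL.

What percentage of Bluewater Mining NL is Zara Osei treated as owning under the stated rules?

By spousal attribution (R3), Zara Osei is treated as also owning Nadia Dlamini's interest in Granite Capital LLC, giving 8% + 61% = 69%.
By spousal attribution (R3), Zara Osei is treated as also owning Nadia Dlamini's interest in Copperline Group plc, giving 18% + 14% = 32%.
Chain via Granite Capital LLC → Wildmere Foods Inc. (R1): 69% × 51% × 64% = 22.5216% of Bluewater Mining NL.
Chain via Copperline Group plc → Pinebrook Shipping BV (R1): 32% × 34% × 17% = 1.8496% of Bluewater Mining NL.
Aggregating (R2): 22.5216% + 1.8496% = 24.3712%.

24.3712%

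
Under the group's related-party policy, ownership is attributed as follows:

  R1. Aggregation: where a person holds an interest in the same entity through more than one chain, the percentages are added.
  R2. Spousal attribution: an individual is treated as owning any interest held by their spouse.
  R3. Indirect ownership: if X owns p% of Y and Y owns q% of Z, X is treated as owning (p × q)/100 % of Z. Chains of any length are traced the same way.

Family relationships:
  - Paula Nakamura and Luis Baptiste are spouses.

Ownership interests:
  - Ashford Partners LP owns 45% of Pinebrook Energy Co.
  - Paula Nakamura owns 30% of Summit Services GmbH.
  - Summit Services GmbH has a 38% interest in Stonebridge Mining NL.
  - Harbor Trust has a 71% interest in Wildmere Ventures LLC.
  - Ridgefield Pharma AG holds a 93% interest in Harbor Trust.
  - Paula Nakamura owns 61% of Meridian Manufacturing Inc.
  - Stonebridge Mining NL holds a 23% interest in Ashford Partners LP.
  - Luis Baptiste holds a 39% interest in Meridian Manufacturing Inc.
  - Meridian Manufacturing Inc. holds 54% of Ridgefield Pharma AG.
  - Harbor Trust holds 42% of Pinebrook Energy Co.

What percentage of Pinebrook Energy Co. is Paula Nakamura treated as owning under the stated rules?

22.2723%

By spousal attribution (R2), Paula Nakamura is treated as also owning Luis Baptiste's interest in Meridian Manufacturing Inc, giving 61% + 39% = 100%.
Chain via Meridian Manufacturing Inc. → Ridgefield Pharma AG → Harbor Trust (R3): 100% × 54% × 93% × 42% = 21.0924% of Pinebrook Energy Co.
Chain via Summit Services GmbH → Stonebridge Mining NL → Ashford Partners LP (R3): 30% × 38% × 23% × 45% = 1.1799% of Pinebrook Energy Co.
Aggregating (R1): 21.0924% + 1.1799% = 22.2723%.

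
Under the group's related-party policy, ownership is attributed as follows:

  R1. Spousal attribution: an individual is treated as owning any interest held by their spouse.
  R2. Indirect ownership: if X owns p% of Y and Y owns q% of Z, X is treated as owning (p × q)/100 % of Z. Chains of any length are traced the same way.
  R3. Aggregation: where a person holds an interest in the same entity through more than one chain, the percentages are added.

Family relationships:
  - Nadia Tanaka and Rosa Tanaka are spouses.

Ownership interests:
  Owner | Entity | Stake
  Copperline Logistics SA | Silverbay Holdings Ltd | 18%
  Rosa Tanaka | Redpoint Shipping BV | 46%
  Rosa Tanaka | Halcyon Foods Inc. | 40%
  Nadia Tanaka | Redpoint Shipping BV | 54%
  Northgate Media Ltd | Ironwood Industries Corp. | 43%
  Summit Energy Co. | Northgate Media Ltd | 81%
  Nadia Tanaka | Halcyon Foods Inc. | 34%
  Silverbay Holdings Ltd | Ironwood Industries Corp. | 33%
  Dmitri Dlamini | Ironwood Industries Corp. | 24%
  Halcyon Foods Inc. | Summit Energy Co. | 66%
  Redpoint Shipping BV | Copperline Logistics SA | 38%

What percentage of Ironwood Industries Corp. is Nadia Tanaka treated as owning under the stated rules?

19.268172%

By spousal attribution (R1), Nadia Tanaka is treated as also owning Rosa Tanaka's interest in Halcyon Foods Inc, giving 34% + 40% = 74%.
By spousal attribution (R1), Nadia Tanaka is treated as also owning Rosa Tanaka's interest in Redpoint Shipping BV, giving 54% + 46% = 100%.
Chain via Halcyon Foods Inc. → Summit Energy Co. → Northgate Media Ltd (R2): 74% × 66% × 81% × 43% = 17.010972% of Ironwood Industries Corp.
Chain via Redpoint Shipping BV → Copperline Logistics SA → Silverbay Holdings Ltd (R2): 100% × 38% × 18% × 33% = 2.2572% of Ironwood Industries Corp.
Aggregating (R3): 17.010972% + 2.2572% = 19.268172%.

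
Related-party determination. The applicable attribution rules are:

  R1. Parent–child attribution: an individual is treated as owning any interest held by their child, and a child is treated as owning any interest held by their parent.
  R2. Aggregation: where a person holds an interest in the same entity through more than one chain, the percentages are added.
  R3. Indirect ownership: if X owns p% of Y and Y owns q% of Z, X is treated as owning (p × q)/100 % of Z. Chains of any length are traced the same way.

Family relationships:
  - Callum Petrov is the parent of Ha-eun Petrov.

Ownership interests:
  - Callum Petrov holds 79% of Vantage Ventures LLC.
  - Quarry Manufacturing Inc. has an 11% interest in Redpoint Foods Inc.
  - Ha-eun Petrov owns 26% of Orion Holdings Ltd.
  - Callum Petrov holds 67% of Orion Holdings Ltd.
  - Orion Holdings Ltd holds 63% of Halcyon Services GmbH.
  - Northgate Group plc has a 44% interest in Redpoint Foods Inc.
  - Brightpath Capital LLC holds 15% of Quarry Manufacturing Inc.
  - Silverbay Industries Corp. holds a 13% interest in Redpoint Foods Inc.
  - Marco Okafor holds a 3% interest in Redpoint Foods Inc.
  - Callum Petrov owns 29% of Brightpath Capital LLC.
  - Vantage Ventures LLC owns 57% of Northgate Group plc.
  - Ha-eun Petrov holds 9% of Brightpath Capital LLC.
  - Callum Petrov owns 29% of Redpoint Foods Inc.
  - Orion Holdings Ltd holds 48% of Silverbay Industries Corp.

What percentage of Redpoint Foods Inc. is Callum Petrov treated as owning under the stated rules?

55.2434%

By parent–child attribution (R1), Callum Petrov is treated as also owning Ha-eun Petrov's interest in Brightpath Capital LLC, giving 29% + 9% = 38%.
By parent–child attribution (R1), Callum Petrov is treated as also owning Ha-eun Petrov's interest in Orion Holdings Ltd, giving 67% + 26% = 93%.
Chain via Brightpath Capital LLC → Quarry Manufacturing Inc. (R3): 38% × 15% × 11% = 0.627% of Redpoint Foods Inc.
Chain via Orion Holdings Ltd → Silverbay Industries Corp. (R3): 93% × 48% × 13% = 5.8032% of Redpoint Foods Inc.
Chain via Vantage Ventures LLC → Northgate Group plc (R3): 79% × 57% × 44% = 19.8132% of Redpoint Foods Inc.
Direct interest in Redpoint Foods Inc: 29%.
Aggregating (R2): 0.627% + 5.8032% + 19.8132% + 29% = 55.2434%.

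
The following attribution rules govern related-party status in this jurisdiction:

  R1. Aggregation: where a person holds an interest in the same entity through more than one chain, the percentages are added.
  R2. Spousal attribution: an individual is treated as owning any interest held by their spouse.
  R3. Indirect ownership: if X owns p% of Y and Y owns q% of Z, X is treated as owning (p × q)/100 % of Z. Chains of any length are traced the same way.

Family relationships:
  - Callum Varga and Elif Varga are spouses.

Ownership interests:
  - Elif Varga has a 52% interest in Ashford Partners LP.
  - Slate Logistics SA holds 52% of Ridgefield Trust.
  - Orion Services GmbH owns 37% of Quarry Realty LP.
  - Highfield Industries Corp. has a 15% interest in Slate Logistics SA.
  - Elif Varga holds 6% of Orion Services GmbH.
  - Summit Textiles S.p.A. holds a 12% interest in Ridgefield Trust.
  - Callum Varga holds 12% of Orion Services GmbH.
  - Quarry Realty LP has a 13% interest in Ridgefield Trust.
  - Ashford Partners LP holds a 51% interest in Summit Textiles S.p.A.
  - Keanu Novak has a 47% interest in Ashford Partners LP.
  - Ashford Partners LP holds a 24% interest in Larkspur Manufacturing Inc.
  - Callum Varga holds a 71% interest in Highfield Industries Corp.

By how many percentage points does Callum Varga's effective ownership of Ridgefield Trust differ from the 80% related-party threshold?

70.4138

By spousal attribution (R2), Callum Varga is treated as also owning Elif Varga's interest in Orion Services GmbH, giving 12% + 6% = 18%.
By spousal attribution (R2), Callum Varga is treated as owning Elif Varga's 52% interest in Ashford Partners LP.
Chain via Highfield Industries Corp. → Slate Logistics SA (R3): 71% × 15% × 52% = 5.538% of Ridgefield Trust.
Chain via Orion Services GmbH → Quarry Realty LP (R3): 18% × 37% × 13% = 0.8658% of Ridgefield Trust.
Chain via Ashford Partners LP → Summit Textiles S.p.A. (R3): 52% × 51% × 12% = 3.1824% of Ridgefield Trust.
Aggregating (R1): 5.538% + 0.8658% + 3.1824% = 9.5862%.
9.5862% falls short of the 80% threshold by 70.4138 percentage points.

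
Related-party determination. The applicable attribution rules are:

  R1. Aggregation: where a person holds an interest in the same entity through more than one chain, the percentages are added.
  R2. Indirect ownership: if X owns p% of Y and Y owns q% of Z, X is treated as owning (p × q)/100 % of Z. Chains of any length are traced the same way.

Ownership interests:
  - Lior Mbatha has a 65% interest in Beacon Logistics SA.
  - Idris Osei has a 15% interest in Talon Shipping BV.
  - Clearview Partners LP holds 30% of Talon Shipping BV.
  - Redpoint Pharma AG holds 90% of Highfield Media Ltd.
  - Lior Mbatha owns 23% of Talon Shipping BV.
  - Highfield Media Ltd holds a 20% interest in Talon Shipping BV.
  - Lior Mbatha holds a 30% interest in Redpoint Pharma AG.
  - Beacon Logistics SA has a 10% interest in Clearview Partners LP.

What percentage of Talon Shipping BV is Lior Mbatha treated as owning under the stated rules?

30.35%

Chain via Redpoint Pharma AG → Highfield Media Ltd (R2): 30% × 90% × 20% = 5.4% of Talon Shipping BV.
Chain via Beacon Logistics SA → Clearview Partners LP (R2): 65% × 10% × 30% = 1.95% of Talon Shipping BV.
Direct interest in Talon Shipping BV: 23%.
Aggregating (R1): 5.4% + 1.95% + 23% = 30.35%.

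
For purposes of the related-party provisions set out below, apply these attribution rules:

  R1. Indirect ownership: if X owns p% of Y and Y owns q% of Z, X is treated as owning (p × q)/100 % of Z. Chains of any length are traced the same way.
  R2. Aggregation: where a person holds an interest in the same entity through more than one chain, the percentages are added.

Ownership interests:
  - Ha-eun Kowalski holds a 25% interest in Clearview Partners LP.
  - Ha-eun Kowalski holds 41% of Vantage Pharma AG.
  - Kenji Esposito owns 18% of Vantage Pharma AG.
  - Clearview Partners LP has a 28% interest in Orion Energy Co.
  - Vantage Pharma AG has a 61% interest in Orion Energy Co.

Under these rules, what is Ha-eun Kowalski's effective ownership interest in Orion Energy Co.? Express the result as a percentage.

32.01%

Chain via Vantage Pharma AG (R1): 41% × 61% = 25.01% of Orion Energy Co.
Chain via Clearview Partners LP (R1): 25% × 28% = 7% of Orion Energy Co.
Aggregating (R2): 25.01% + 7% = 32.01%.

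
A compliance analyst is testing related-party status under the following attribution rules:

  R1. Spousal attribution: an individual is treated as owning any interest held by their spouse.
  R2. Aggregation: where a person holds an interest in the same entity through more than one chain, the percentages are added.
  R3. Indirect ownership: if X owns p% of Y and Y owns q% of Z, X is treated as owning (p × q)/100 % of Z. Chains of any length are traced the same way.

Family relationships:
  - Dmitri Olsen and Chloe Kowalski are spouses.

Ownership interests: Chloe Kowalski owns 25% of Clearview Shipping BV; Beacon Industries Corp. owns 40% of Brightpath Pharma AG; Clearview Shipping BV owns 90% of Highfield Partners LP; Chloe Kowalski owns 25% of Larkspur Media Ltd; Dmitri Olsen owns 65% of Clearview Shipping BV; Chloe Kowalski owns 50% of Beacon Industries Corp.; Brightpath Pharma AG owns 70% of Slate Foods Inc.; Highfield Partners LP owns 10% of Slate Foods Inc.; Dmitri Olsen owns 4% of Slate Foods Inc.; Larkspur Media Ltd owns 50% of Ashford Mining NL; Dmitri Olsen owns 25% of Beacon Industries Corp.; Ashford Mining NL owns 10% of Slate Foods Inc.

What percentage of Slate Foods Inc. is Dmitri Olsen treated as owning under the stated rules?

34.35%

By spousal attribution (R1), Dmitri Olsen is treated as also owning Chloe Kowalski's interest in Beacon Industries Corp, giving 25% + 50% = 75%.
By spousal attribution (R1), Dmitri Olsen is treated as also owning Chloe Kowalski's interest in Clearview Shipping BV, giving 65% + 25% = 90%.
By spousal attribution (R1), Dmitri Olsen is treated as owning Chloe Kowalski's 25% interest in Larkspur Media Ltd.
Chain via Beacon Industries Corp. → Brightpath Pharma AG (R3): 75% × 40% × 70% = 21% of Slate Foods Inc.
Chain via Clearview Shipping BV → Highfield Partners LP (R3): 90% × 90% × 10% = 8.1% of Slate Foods Inc.
Direct interest in Slate Foods Inc: 4%.
Chain via Larkspur Media Ltd → Ashford Mining NL (R3): 25% × 50% × 10% = 1.25% of Slate Foods Inc.
Aggregating (R2): 21% + 8.1% + 4% + 1.25% = 34.35%.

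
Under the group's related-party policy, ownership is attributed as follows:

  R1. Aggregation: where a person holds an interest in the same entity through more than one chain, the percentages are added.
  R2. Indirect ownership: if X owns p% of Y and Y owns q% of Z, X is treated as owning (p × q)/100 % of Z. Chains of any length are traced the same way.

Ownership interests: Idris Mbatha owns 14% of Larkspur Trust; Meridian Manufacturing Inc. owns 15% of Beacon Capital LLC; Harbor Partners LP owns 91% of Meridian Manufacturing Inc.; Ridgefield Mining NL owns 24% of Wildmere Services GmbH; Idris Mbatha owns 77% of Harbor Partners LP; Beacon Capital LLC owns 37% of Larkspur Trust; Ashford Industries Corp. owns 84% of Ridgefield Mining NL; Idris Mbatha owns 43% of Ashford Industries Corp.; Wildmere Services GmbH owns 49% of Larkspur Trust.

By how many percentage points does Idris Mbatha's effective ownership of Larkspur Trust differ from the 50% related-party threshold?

Chain via Harbor Partners LP → Meridian Manufacturing Inc. → Beacon Capital LLC (R2): 77% × 91% × 15% × 37% = 3.888885% of Larkspur Trust.
Chain via Ashford Industries Corp. → Ridgefield Mining NL → Wildmere Services GmbH (R2): 43% × 84% × 24% × 49% = 4.247712% of Larkspur Trust.
Direct interest in Larkspur Trust: 14%.
Aggregating (R1): 3.888885% + 4.247712% + 14% = 22.136597%.
22.136597% falls short of the 50% threshold by 27.863403 percentage points.

27.863403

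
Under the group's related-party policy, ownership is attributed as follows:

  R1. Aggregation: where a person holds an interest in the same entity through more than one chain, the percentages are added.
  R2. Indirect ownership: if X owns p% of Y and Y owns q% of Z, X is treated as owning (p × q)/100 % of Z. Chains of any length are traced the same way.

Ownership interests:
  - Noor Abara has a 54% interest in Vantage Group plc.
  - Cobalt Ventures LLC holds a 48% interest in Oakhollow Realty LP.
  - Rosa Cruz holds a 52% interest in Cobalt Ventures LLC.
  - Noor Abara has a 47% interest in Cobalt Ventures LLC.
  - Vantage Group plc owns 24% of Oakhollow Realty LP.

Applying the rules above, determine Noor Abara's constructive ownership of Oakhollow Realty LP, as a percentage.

35.52%

Chain via Vantage Group plc (R2): 54% × 24% = 12.96% of Oakhollow Realty LP.
Chain via Cobalt Ventures LLC (R2): 47% × 48% = 22.56% of Oakhollow Realty LP.
Aggregating (R1): 12.96% + 22.56% = 35.52%.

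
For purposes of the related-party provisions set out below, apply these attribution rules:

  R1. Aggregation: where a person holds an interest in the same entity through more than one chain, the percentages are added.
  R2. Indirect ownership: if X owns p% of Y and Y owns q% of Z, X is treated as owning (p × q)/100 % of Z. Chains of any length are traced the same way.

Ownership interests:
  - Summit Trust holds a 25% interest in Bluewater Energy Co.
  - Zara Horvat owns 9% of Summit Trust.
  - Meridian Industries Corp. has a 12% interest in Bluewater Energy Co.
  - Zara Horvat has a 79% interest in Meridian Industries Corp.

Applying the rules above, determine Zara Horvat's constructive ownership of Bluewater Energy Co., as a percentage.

Chain via Meridian Industries Corp. (R2): 79% × 12% = 9.48% of Bluewater Energy Co.
Chain via Summit Trust (R2): 9% × 25% = 2.25% of Bluewater Energy Co.
Aggregating (R1): 9.48% + 2.25% = 11.73%.

11.73%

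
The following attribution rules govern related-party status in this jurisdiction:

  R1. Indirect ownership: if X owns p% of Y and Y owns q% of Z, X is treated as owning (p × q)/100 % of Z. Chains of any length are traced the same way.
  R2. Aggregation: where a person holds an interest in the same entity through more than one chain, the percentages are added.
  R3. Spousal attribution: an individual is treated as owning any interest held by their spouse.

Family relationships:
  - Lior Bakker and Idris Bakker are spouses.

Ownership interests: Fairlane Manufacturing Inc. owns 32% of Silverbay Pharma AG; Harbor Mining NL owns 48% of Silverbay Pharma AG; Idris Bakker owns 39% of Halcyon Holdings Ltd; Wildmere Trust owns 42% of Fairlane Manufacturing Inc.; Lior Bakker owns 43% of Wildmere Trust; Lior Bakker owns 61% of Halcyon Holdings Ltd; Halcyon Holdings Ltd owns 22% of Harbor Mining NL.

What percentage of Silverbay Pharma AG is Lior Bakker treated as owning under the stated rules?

16.3392%

By spousal attribution (R3), Lior Bakker is treated as also owning Idris Bakker's interest in Halcyon Holdings Ltd, giving 61% + 39% = 100%.
Chain via Wildmere Trust → Fairlane Manufacturing Inc. (R1): 43% × 42% × 32% = 5.7792% of Silverbay Pharma AG.
Chain via Halcyon Holdings Ltd → Harbor Mining NL (R1): 100% × 22% × 48% = 10.56% of Silverbay Pharma AG.
Aggregating (R2): 5.7792% + 10.56% = 16.3392%.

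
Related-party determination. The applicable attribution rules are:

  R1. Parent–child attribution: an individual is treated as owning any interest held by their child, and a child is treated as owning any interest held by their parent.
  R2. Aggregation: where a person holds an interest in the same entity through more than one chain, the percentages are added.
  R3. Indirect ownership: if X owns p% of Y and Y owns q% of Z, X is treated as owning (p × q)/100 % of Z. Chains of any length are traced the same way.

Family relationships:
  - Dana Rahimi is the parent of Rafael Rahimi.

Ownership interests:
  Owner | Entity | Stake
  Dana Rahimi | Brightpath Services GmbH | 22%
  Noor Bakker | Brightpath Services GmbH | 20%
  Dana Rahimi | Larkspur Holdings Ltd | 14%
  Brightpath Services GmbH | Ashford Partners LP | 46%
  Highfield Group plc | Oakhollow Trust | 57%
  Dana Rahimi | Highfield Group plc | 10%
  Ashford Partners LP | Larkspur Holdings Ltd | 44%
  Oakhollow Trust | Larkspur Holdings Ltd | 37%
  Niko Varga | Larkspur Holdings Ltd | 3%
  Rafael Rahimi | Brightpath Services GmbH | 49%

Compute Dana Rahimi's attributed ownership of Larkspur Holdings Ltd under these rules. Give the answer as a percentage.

By parent–child attribution (R1), Dana Rahimi is treated as also owning Rafael Rahimi's interest in Brightpath Services GmbH, giving 22% + 49% = 71%.
Chain via Brightpath Services GmbH → Ashford Partners LP (R3): 71% × 46% × 44% = 14.3704% of Larkspur Holdings Ltd.
Chain via Highfield Group plc → Oakhollow Trust (R3): 10% × 57% × 37% = 2.109% of Larkspur Holdings Ltd.
Direct interest in Larkspur Holdings Ltd: 14%.
Aggregating (R2): 14.3704% + 2.109% + 14% = 30.4794%.

30.4794%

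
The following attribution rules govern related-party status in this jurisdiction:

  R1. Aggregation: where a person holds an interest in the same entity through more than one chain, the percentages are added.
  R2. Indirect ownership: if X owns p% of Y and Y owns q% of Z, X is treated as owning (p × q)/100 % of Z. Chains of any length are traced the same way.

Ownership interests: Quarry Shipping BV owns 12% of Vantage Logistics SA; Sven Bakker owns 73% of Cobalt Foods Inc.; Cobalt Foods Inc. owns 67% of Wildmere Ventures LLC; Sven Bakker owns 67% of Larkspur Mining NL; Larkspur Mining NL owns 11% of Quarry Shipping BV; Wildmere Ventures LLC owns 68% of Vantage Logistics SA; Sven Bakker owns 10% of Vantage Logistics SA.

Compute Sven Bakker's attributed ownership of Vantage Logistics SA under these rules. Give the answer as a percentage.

Chain via Cobalt Foods Inc. → Wildmere Ventures LLC (R2): 73% × 67% × 68% = 33.2588% of Vantage Logistics SA.
Chain via Larkspur Mining NL → Quarry Shipping BV (R2): 67% × 11% × 12% = 0.8844% of Vantage Logistics SA.
Direct interest in Vantage Logistics SA: 10%.
Aggregating (R1): 33.2588% + 0.8844% + 10% = 44.1432%.

44.1432%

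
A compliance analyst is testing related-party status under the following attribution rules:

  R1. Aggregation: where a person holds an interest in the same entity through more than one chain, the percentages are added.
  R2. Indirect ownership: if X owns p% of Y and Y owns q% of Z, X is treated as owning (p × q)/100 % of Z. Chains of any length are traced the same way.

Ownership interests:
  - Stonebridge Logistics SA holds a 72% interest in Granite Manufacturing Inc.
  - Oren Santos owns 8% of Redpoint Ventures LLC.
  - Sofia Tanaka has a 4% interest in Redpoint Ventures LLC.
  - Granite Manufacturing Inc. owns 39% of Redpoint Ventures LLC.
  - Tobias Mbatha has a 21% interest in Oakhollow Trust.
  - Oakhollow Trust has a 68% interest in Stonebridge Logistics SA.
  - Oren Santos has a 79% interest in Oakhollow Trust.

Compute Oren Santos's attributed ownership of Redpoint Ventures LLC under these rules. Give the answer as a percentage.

Chain via Oakhollow Trust → Stonebridge Logistics SA → Granite Manufacturing Inc. (R2): 79% × 68% × 72% × 39% = 15.084576% of Redpoint Ventures LLC.
Direct interest in Redpoint Ventures LLC: 8%.
Aggregating (R1): 15.084576% + 8% = 23.084576%.

23.084576%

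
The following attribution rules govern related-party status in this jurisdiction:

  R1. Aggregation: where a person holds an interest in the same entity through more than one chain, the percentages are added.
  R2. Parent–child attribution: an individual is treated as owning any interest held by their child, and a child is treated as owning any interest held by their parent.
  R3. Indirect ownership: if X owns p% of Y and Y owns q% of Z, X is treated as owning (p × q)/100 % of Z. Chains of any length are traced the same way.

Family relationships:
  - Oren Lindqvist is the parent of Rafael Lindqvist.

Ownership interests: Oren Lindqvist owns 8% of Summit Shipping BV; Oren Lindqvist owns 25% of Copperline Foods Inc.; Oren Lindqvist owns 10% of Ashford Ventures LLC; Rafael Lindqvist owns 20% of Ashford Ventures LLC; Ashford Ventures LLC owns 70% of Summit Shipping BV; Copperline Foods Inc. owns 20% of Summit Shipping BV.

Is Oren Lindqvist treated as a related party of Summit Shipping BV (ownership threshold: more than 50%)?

By parent–child attribution (R2), Oren Lindqvist is treated as also owning Rafael Lindqvist's interest in Ashford Ventures LLC, giving 10% + 20% = 30%.
Chain via Ashford Ventures LLC (R3): 30% × 70% = 21% of Summit Shipping BV.
Chain via Copperline Foods Inc. (R3): 25% × 20% = 5% of Summit Shipping BV.
Direct interest in Summit Shipping BV: 8%.
Aggregating (R1): 21% + 5% + 8% = 34%.
34% does not exceed the 50% threshold, so Oren is not a related party to Summit Shipping BV.

No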